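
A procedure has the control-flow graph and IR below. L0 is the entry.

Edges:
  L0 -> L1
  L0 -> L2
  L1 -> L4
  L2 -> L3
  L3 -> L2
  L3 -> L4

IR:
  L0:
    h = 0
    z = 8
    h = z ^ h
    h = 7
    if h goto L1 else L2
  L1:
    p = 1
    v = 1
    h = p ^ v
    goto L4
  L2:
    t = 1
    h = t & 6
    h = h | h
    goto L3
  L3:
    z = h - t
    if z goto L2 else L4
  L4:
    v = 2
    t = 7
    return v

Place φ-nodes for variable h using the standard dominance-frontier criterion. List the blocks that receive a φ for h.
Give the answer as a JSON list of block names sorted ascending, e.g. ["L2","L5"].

Answer: ["L2", "L4"]

Derivation:
idom tree: L1←L0 L2←L0 L3←L2 L4←L0
Dom∩ at merges:
  L2: preds {L0,L3}: {L0} ∩ {L0,L2,L3} = {L0}; idom=L0
  L4: preds {L1,L3}: {L0,L1} ∩ {L0,L2,L3} = {L0}; idom=L0

DF derivation:
  L2←L0: walk · to L0
  L2←L3: walk L3→L2 to L0
  L4←L1: walk L1 to L0
  L4←L3: walk L3→L2 to L0
  L0 → ∅
  L1 → {L4}
  L2 → {L2,L4}
  L3 → {L2,L4}
  L4 → ∅

φ for h: defs {L0,L1,L2}
  DF⁺ = {L2,L4}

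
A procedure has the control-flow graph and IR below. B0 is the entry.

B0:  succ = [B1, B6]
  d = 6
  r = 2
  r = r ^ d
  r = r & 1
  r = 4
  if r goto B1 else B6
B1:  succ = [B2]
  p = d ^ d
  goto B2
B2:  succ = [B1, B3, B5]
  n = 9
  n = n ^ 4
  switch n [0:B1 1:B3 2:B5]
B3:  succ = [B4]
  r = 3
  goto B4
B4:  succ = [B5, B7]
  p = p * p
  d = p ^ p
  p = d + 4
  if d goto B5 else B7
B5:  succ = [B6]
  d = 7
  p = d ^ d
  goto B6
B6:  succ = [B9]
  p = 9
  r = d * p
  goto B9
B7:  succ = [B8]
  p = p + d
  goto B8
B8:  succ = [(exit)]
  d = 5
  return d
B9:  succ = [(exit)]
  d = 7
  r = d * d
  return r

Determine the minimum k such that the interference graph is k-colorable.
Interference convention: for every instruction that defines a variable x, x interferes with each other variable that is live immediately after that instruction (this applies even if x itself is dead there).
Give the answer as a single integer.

Answer: 3

Derivation:
Block summaries:
  B0 def {d,r} use ∅
  B1 def {p} use {d}
  B2 def {n} use ∅
  B3 def {r} use ∅
  B4 def {d,p} use {p}
  B5 def {d,p} use ∅
  B6 def {p,r} use {d}
  B7 def {p} use {d,p}
  B8 def {d} use ∅
  B9 def {d,r} use ∅

Live sets:
  B0: in=∅ out={d}
  B1: in={d} out={d,p}
  B2: in={d,p} out={d,p}
  B3: in={p} out={p}
  B4: in={p} out={d,p}
  B5: in=∅ out={d}
  B6: in={d} out=∅
  B7: in={d,p} out=∅
  B8: in=∅ out=∅
  B9: in=∅ out=∅

Conflict graph:
  d↔{n,p,r}
  n↔{d,p}
  p↔{d,n,r}
  r↔{d,p}

Colouring:
  {d,n,p} pairwise interfere (3-clique) ⇒ χ ≥ 3
  assign d→R0 n→R2 p→R1 r→R2 — no edge inside a register ⇒ χ ≤ 3
  χ = 3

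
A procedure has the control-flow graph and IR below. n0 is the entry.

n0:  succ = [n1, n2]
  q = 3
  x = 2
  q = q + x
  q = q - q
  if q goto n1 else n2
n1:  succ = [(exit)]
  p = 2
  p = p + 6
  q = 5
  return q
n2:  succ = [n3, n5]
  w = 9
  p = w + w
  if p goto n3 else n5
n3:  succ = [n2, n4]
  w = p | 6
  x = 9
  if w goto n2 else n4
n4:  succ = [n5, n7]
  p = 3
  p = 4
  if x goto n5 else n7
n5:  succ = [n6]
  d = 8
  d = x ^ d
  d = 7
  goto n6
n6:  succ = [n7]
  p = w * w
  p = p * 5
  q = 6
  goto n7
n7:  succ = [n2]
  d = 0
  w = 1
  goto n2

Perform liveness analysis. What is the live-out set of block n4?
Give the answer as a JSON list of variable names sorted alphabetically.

def/use:
  n0: {q,x} / ∅
  n1: {p,q} / ∅
  n2: {p,w} / ∅
  n3: {w,x} / {p}
  n4: {p} / {x}
  n5: {d} / {x}
  n6: {p,q} / {w}
  n7: {d,w} / ∅

Liveness:
  live n0: ∅→{x}
  live n1: ∅→∅
  live n2: {x}→{p,w,x}
  live n3: {p}→{w,x}
  live n4: {w,x}→{w,x}
  live n5: {w,x}→{w,x}
  live n6: {w,x}→{x}
  live n7: {x}→{x}

live-out(n4) = ["w", "x"]

Answer: ["w", "x"]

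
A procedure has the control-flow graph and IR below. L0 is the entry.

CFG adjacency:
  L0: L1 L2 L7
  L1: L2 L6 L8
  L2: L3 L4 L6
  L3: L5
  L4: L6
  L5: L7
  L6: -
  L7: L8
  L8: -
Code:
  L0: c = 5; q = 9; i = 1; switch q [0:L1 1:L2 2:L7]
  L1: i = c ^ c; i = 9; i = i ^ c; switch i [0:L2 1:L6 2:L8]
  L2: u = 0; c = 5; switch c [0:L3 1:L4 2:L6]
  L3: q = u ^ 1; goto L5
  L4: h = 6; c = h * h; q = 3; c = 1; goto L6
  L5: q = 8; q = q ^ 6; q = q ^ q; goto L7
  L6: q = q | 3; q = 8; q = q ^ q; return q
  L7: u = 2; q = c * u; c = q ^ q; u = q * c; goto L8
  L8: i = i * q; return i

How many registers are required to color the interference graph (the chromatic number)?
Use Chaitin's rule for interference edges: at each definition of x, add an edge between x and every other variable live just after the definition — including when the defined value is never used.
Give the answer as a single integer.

Per-block:
  L0: def={c,i,q} ue=∅
  L1: def={i} ue={c}
  L2: def={c,u} ue=∅
  L3: def={q} ue={u}
  L4: def={c,h,q} ue=∅
  L5: def={q} ue=∅
  L6: def={q} ue={q}
  L7: def={c,q,u} ue={c}
  L8: def={i} ue={i,q}

Live sets:
  L0 li=∅ lo={c,i,q}
  L1 li={c,q} lo={i,q}
  L2 li={i,q} lo={c,i,q,u}
  L3 li={c,i,u} lo={c,i}
  L4 li=∅ lo={q}
  L5 li={c,i} lo={c,i}
  L6 li={q} lo=∅
  L7 li={c,i} lo={i,q}
  L8 li={i,q} lo=∅

Interfere edges:
  c — {i,q,u}
  h — ∅
  i — {c,q,u}
  q — {c,i,u}
  u — {c,i,q}

Colouring:
  lower bound: {c,i,q,u} mutually conflict ⇒ χ ≥ 4
  4-colouring: r0={c,h}  r1={i}  r2={q}  r3={u}
  χ = 4

Answer: 4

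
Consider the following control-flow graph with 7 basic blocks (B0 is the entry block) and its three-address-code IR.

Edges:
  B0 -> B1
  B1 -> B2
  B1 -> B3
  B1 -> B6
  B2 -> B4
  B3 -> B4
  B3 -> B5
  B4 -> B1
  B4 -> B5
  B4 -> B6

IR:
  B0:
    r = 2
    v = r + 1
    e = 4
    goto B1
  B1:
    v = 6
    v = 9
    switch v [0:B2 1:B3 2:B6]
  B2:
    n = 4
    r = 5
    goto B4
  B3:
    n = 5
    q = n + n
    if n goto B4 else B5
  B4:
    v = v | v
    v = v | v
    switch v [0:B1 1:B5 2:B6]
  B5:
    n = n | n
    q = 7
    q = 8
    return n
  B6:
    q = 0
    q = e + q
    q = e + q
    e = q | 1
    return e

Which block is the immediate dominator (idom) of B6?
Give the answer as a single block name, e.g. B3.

Answer: B1

Analysis:
idom tree: B1←B0 B2←B1 B3←B1 B4←B1 B5←B1 B6←B1
Dom∩ at merges:
  B1: preds {B0,B4}: {B0} ∩ {B0,B1,B4} = {B0}; idom=B0
  B4: preds {B2,B3}: {B0,B1,B2} ∩ {B0,B1,B3} = {B0,B1}; idom=B1
  B5: preds {B3,B4}: {B0,B1,B3} ∩ {B0,B1,B4} = {B0,B1}; idom=B1
  B6: preds {B1,B4}: {B0,B1} ∩ {B0,B1,B4} = {B0,B1}; idom=B1

idom(B6) = B1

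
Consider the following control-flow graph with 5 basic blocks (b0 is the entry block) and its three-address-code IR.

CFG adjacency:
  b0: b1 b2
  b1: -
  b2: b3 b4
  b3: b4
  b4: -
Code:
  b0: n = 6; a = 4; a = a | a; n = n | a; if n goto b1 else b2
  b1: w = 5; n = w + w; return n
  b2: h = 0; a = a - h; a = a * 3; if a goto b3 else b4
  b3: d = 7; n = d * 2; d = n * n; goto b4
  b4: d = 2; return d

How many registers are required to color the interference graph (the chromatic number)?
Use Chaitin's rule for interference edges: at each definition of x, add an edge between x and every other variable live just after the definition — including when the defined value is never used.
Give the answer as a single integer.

Per-block:
  b0: {a,n} / ∅
  b1: {n,w} / ∅
  b2: {a,h} / {a}
  b3: {d,n} / ∅
  b4: {d} / ∅

Live sets:
  b0 li=∅ lo={a}
  b1 li=∅ lo=∅
  b2 li={a} lo=∅
  b3 li=∅ lo=∅
  b4 li=∅ lo=∅

Interference:
  a: {h,n}
  d: ∅
  h: {a}
  n: {a}
  w: ∅

Registers:
  {a,h} pairwise interfere (2-clique) ⇒ χ ≥ 2
  2-colouring: R0={a,d,w}  R1={h,n}
  χ = 2

Answer: 2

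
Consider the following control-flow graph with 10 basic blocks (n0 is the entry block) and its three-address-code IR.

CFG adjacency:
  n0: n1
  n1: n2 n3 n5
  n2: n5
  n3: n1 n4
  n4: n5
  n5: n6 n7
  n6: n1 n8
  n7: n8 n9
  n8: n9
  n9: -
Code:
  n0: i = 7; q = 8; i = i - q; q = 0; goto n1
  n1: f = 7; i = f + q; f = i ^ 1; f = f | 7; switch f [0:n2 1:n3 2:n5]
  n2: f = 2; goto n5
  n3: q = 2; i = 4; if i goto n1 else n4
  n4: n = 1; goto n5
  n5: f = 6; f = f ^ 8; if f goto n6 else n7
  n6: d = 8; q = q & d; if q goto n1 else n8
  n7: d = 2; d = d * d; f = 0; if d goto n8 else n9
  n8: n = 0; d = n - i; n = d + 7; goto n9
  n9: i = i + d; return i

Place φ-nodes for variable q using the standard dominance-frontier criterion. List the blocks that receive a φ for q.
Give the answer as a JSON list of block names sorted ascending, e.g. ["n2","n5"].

Answer: ["n1", "n5", "n8", "n9"]

Analysis:
idom tree: n1←n0 n2←n1 n3←n1 n4←n3 n5←n1 n6←n5 n7←n5 n8←n5 n9←n5
Join-block Dom:
  n1: preds {n0,n3,n6}: {n0} ∩ {n0,n1,n3} ∩ {n0,n1,n5,n6} = {n0}; idom=n0
  n5: preds {n1,n2,n4}: {n0,n1} ∩ {n0,n1,n2} ∩ {n0,n1,n3,n4} = {n0,n1}; idom=n1
  n8: preds {n6,n7}: {n0,n1,n5,n6} ∩ {n0,n1,n5,n7} = {n0,n1,n5}; idom=n5
  n9: preds {n7,n8}: {n0,n1,n5,n7} ∩ {n0,n1,n5,n8} = {n0,n1,n5}; idom=n5

Frontier:
  n1←n0: walk · to n0
  n1←n3: walk n3→n1 to n0
  n1←n6: walk n6→n5→n1 to n0
  n5←n1: walk · to n1
  n5←n2: walk n2 to n1
  n5←n4: walk n4→n3 to n1
  n8←n6: walk n6 to n5
  n8←n7: walk n7 to n5
  n9←n7: walk n7 to n5
  n9←n8: walk n8 to n5
  n0: DF=∅
  n1: DF={n1}
  n2: DF={n5}
  n3: DF={n1,n5}
  n4: DF={n5}
  n5: DF={n1}
  n6: DF={n1,n8}
  n7: DF={n8,n9}
  n8: DF={n9}
  n9: DF=∅

φ for q: defs {n0,n3,n6}
  DF⁺ = {n1,n5,n8,n9}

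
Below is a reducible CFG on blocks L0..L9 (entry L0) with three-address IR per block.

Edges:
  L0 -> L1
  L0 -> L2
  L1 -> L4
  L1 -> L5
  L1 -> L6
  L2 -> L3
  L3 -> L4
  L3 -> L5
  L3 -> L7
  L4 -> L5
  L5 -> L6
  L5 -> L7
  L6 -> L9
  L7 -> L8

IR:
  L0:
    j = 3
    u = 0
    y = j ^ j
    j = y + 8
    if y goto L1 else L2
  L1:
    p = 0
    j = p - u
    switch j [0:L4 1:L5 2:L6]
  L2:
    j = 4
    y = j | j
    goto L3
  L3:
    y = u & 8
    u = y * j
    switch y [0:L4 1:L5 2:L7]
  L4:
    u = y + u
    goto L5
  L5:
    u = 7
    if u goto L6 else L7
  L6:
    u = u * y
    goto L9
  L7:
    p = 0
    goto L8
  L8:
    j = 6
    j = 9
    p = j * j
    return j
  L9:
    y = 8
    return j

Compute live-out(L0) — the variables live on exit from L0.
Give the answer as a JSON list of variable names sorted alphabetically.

def/use:
  L0: {j,u,y} / ∅
  L1: {j,p} / {u}
  L2: {j,y} / ∅
  L3: {u,y} / {j,u}
  L4: {u} / {u,y}
  L5: {u} / ∅
  L6: {u} / {u,y}
  L7: {p} / ∅
  L8: {j,p} / ∅
  L9: {y} / {j}

Live sets:
  L0 li=∅ lo={u,y}
  L1 li={u,y} lo={j,u,y}
  L2 li={u} lo={j,u}
  L3 li={j,u} lo={j,u,y}
  L4 li={j,u,y} lo={j,y}
  L5 li={j,y} lo={j,u,y}
  L6 li={j,u,y} lo={j}
  L7 li=∅ lo=∅
  L8 li=∅ lo=∅
  L9 li={j} lo=∅

live-out(L0) = ["u", "y"]

Answer: ["u", "y"]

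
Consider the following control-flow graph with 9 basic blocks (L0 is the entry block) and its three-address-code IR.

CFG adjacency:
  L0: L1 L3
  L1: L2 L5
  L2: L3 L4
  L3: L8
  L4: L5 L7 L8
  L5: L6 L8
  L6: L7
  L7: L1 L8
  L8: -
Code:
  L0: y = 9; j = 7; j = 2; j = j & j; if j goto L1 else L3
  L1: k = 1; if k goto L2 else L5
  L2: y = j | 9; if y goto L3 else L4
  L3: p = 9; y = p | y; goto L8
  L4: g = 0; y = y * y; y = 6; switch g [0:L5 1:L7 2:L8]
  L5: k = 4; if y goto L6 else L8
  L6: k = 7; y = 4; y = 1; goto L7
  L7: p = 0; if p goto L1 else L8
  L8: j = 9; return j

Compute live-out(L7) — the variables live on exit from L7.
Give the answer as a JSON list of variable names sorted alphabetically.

Answer: ["j", "y"]

Working:
Per-block:
  L0 def {j,y} use ∅
  L1 def {k} use ∅
  L2 def {y} use {j}
  L3 def {p,y} use {y}
  L4 def {g,y} use {y}
  L5 def {k} use {y}
  L6 def {k,y} use ∅
  L7 def {p} use ∅
  L8 def {j} use ∅

Liveness:
  L0: in=∅ out={j,y}
  L1: in={j,y} out={j,y}
  L2: in={j} out={j,y}
  L3: in={y} out=∅
  L4: in={j,y} out={j,y}
  L5: in={j,y} out={j}
  L6: in={j} out={j,y}
  L7: in={j,y} out={j,y}
  L8: in=∅ out=∅

live-out(L7) = ["j", "y"]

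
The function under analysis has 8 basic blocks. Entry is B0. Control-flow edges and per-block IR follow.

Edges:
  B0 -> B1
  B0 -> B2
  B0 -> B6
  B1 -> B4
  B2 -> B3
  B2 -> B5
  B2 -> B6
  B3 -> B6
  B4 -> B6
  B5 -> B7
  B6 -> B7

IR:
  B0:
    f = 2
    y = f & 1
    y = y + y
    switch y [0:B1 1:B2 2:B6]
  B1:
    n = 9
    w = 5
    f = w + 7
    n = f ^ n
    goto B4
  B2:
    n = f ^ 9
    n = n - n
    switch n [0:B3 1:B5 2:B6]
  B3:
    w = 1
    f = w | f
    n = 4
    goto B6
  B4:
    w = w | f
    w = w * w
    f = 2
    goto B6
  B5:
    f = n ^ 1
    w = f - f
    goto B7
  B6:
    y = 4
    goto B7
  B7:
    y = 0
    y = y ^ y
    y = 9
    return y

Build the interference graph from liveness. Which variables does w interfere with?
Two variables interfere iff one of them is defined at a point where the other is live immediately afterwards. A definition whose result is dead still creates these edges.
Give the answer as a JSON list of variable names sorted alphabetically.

Block summaries:
  B0: {f,y} / ∅
  B1: {f,n,w} / ∅
  B2: {n} / {f}
  B3: {f,n,w} / {f}
  B4: {f,w} / {f,w}
  B5: {f,w} / {n}
  B6: {y} / ∅
  B7: {y} / ∅

Liveness:
  B0: in=∅ out={f}
  B1: in=∅ out={f,w}
  B2: in={f} out={f,n}
  B3: in={f} out=∅
  B4: in={f,w} out=∅
  B5: in={n} out=∅
  B6: in=∅ out=∅
  B7: in=∅ out=∅

Conflict graph:
  f↔{n,w,y}
  n↔{f,w}
  w↔{f,n}
  y↔{f}

N(w) = ["f", "n"]

Answer: ["f", "n"]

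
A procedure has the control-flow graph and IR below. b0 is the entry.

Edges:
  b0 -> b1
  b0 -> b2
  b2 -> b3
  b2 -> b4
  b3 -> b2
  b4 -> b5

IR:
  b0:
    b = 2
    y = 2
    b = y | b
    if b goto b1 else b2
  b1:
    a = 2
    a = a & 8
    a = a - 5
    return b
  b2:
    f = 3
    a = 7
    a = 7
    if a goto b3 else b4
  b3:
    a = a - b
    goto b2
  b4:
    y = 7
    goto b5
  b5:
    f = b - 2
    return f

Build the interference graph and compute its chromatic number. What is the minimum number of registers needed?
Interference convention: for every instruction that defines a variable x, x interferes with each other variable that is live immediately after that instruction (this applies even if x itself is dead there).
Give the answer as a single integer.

Answer: 2

Analysis:
Block summaries:
  b0: {b,y} / ∅
  b1: {a} / {b}
  b2: {a,f} / ∅
  b3: {a} / {a,b}
  b4: {y} / ∅
  b5: {f} / {b}

Live sets:
  b0 li=∅ lo={b}
  b1 li={b} lo=∅
  b2 li={b} lo={a,b}
  b3 li={a,b} lo={b}
  b4 li={b} lo={b}
  b5 li={b} lo=∅

Interfere edges:
  a: {b}
  b: {a,f,y}
  f: {b}
  y: {b}

Registers:
  lower bound: {a,b} mutually conflict ⇒ χ ≥ 2
  2-colouring: r0={b}  r1={a,f,y}
  χ = 2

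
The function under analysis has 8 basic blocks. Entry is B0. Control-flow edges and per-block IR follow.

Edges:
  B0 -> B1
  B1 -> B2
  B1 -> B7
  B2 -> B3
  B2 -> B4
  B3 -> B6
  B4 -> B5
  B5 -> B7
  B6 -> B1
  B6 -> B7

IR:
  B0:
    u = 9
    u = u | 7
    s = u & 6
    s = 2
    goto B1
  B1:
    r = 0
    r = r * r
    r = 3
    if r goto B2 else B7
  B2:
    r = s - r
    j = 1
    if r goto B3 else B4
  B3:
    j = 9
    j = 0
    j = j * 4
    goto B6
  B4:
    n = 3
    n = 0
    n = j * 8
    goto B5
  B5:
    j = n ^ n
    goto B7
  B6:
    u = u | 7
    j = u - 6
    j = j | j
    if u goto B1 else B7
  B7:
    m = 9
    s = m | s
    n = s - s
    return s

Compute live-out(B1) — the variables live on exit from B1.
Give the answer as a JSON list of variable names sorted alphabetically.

Answer: ["r", "s", "u"]

Analysis:
def/use:
  B0: {s,u} / ∅
  B1: {r} / ∅
  B2: {j,r} / {r,s}
  B3: {j} / ∅
  B4: {n} / {j}
  B5: {j} / {n}
  B6: {j,u} / {u}
  B7: {m,n,s} / {s}

Live sets:
  B0: in=∅ out={s,u}
  B1: in={s,u} out={r,s,u}
  B2: in={r,s,u} out={j,s,u}
  B3: in={s,u} out={s,u}
  B4: in={j,s} out={n,s}
  B5: in={n,s} out={s}
  B6: in={s,u} out={s,u}
  B7: in={s} out=∅

live-out(B1) = ["r", "s", "u"]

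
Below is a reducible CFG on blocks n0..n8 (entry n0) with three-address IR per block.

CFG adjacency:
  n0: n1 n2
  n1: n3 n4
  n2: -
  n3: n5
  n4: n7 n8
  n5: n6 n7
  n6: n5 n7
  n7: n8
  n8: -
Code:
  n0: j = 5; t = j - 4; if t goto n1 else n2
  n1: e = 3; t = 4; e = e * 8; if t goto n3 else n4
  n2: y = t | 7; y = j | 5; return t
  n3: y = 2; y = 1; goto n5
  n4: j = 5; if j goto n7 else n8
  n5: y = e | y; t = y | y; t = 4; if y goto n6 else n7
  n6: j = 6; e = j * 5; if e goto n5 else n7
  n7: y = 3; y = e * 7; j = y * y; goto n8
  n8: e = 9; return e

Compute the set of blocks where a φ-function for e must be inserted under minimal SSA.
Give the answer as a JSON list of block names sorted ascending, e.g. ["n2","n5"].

Answer: ["n5", "n7", "n8"]

Working:
idom tree: n1←n0 n2←n0 n3←n1 n4←n1 n5←n3 n6←n5 n7←n1 n8←n1
Dom∩ at merges:
  n5: preds {n3,n6}: {n0,n1,n3} ∩ {n0,n1,n3,n5,n6} = {n0,n1,n3}; idom=n3
  n7: preds {n4,n5,n6}: {n0,n1,n4} ∩ {n0,n1,n3,n5} ∩ {n0,n1,n3,n5,n6} = {n0,n1}; idom=n1
  n8: preds {n4,n7}: {n0,n1,n4} ∩ {n0,n1,n7} = {n0,n1}; idom=n1

Frontier:
  n5←n3: walk · to n3
  n5←n6: walk n6→n5 to n3
  n7←n4: walk n4 to n1
  n7←n5: walk n5→n3 to n1
  n7←n6: walk n6→n5→n3 to n1
  n8←n4: walk n4 to n1
  n8←n7: walk n7 to n1
  n0: DF=∅
  n1: DF=∅
  n2: DF=∅
  n3: DF={n7}
  n4: DF={n7,n8}
  n5: DF={n5,n7}
  n6: DF={n5,n7}
  n7: DF={n8}
  n8: DF=∅

φ for e: defs {n1,n6,n8}
  DF⁺ = {n5,n7,n8}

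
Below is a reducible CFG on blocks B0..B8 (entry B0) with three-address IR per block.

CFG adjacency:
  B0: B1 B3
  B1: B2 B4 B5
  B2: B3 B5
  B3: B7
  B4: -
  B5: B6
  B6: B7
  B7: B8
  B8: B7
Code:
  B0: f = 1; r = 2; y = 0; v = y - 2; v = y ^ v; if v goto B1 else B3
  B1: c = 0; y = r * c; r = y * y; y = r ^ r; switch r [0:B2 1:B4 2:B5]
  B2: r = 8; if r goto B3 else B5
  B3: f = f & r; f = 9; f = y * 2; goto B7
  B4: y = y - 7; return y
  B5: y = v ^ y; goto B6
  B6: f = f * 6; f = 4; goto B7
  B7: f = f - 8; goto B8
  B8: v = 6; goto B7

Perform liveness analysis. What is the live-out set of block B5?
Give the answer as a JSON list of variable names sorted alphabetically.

Answer: ["f"]

Analysis:
Block summaries:
  B0: def={f,r,v,y} ue=∅
  B1: def={c,r,y} ue={r}
  B2: def={r} ue=∅
  B3: def={f} ue={f,r,y}
  B4: def={y} ue={y}
  B5: def={y} ue={v,y}
  B6: def={f} ue={f}
  B7: def={f} ue={f}
  B8: def={v} ue=∅

Liveness:
  B0: in=∅ out={f,r,v,y}
  B1: in={f,r,v} out={f,v,y}
  B2: in={f,v,y} out={f,r,v,y}
  B3: in={f,r,y} out={f}
  B4: in={y} out=∅
  B5: in={f,v,y} out={f}
  B6: in={f} out={f}
  B7: in={f} out={f}
  B8: in={f} out={f}

live-out(B5) = ["f"]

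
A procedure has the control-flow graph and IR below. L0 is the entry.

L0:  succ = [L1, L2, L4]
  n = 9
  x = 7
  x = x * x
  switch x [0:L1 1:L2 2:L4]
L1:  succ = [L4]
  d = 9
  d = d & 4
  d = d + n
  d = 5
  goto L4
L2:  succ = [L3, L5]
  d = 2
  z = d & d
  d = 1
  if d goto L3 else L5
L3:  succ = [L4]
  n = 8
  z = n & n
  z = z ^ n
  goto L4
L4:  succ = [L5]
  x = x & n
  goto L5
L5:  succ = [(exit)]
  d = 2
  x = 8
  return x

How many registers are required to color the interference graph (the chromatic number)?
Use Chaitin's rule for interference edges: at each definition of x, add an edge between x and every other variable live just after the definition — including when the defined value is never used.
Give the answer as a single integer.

Answer: 3

Working:
def/use:
  L0 def {n,x} use ∅
  L1 def {d} use {n}
  L2 def {d,z} use ∅
  L3 def {n,z} use ∅
  L4 def {x} use {n,x}
  L5 def {d,x} use ∅

Liveness:
  L0: in=∅ out={n,x}
  L1: in={n,x} out={n,x}
  L2: in={x} out={x}
  L3: in={x} out={n,x}
  L4: in={n,x} out=∅
  L5: in=∅ out=∅

Conflict graph:
  d↔{n,x}
  n↔{d,x,z}
  x↔{d,n,z}
  z↔{n,x}

Chromatic number:
  clique {d,n,x} ⇒ need ≥ 3
  3-colouring: r0={n}  r1={x}  r2={d,z}
  χ = 3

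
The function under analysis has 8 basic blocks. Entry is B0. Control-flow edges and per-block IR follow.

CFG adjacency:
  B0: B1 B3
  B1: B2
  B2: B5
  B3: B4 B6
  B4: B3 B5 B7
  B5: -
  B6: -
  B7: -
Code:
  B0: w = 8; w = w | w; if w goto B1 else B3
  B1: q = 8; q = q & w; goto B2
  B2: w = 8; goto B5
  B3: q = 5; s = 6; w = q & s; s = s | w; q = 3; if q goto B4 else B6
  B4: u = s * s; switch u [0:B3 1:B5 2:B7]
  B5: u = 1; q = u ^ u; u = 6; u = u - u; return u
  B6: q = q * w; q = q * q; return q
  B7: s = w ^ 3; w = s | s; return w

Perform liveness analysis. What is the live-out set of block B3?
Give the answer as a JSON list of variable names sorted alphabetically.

Answer: ["q", "s", "w"]

Derivation:
def/use:
  B0 def {w} use ∅
  B1 def {q} use {w}
  B2 def {w} use ∅
  B3 def {q,s,w} use ∅
  B4 def {u} use {s}
  B5 def {q,u} use ∅
  B6 def {q} use {q,w}
  B7 def {s,w} use {w}

Live sets:
  B0 li=∅ lo={w}
  B1 li={w} lo=∅
  B2 li=∅ lo=∅
  B3 li=∅ lo={q,s,w}
  B4 li={s,w} lo={w}
  B5 li=∅ lo=∅
  B6 li={q,w} lo=∅
  B7 li={w} lo=∅

live-out(B3) = ["q", "s", "w"]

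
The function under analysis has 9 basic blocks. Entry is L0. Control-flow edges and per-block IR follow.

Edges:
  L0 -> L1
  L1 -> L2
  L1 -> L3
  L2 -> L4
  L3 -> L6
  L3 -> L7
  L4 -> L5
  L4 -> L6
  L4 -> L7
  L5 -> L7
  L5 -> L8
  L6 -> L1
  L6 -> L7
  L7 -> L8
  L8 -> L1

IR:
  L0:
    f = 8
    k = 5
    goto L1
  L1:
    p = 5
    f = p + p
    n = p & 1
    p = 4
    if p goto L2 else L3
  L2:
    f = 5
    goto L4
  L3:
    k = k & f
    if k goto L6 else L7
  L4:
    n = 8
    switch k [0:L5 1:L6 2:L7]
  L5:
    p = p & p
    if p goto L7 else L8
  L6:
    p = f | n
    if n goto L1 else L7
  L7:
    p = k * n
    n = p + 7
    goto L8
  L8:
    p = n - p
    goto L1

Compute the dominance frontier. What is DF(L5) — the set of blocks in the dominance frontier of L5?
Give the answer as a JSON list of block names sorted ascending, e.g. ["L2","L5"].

Answer: ["L7", "L8"]

Analysis:
idom tree: L1←L0 L2←L1 L3←L1 L4←L2 L5←L4 L6←L1 L7←L1 L8←L1
Dom∩ at merges:
  L1: preds {L0,L6,L8}: {L0} ∩ {L0,L1,L6} ∩ {L0,L1,L8} = {L0}; idom=L0
  L6: preds {L3,L4}: {L0,L1,L3} ∩ {L0,L1,L2,L4} = {L0,L1}; idom=L1
  L7: preds {L3,L4,L5,L6}: {L0,L1,L3} ∩ {L0,L1,L2,L4} ∩ {L0,L1,L2,L4,L5} ∩ {L0,L1,L6} = {L0,L1}; idom=L1
  L8: preds {L5,L7}: {L0,L1,L2,L4,L5} ∩ {L0,L1,L7} = {L0,L1}; idom=L1

DF walk-up:
  L1←L0: walk · to L0
  L1←L6: walk L6→L1 to L0
  L1←L8: walk L8→L1 to L0
  L6←L3: walk L3 to L1
  L6←L4: walk L4→L2 to L1
  L7←L3: walk L3 to L1
  L7←L4: walk L4→L2 to L1
  L7←L5: walk L5→L4→L2 to L1
  L7←L6: walk L6 to L1
  L8←L5: walk L5→L4→L2 to L1
  L8←L7: walk L7 to L1
  L0 → ∅
  L1 → {L1}
  L2 → {L6,L7,L8}
  L3 → {L6,L7}
  L4 → {L6,L7,L8}
  L5 → {L7,L8}
  L6 → {L1,L7}
  L7 → {L8}
  L8 → {L1}

DF(L5) = ["L7", "L8"]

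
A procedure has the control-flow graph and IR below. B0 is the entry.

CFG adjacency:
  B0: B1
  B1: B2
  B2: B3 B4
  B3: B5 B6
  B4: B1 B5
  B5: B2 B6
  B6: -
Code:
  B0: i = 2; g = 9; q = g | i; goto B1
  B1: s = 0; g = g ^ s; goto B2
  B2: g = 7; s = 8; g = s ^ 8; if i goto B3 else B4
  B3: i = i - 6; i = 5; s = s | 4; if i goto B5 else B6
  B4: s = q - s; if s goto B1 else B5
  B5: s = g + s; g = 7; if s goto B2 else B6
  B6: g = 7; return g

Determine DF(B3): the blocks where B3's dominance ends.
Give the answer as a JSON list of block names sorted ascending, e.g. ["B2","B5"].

idom tree: B1←B0 B2←B1 B3←B2 B4←B2 B5←B2 B6←B2
Dom at joins:
  B1: preds {B0,B4}: {B0} ∩ {B0,B1,B2,B4} = {B0}; idom=B0
  B2: preds {B1,B5}: {B0,B1} ∩ {B0,B1,B2,B5} = {B0,B1}; idom=B1
  B5: preds {B3,B4}: {B0,B1,B2,B3} ∩ {B0,B1,B2,B4} = {B0,B1,B2}; idom=B2
  B6: preds {B3,B5}: {B0,B1,B2,B3} ∩ {B0,B1,B2,B5} = {B0,B1,B2}; idom=B2

DF derivation:
  join B1 pred B0: · stop@B0
  join B1 pred B4: B4→B2→B1 stop@B0
  join B2 pred B1: · stop@B1
  join B2 pred B5: B5→B2 stop@B1
  join B5 pred B3: B3 stop@B2
  join B5 pred B4: B4 stop@B2
  join B6 pred B3: B3 stop@B2
  join B6 pred B5: B5 stop@B2
  B0 → ∅
  B1 → {B1}
  B2 → {B1,B2}
  B3 → {B5,B6}
  B4 → {B1,B5}
  B5 → {B2,B6}
  B6 → ∅

DF(B3) = ["B5", "B6"]

Answer: ["B5", "B6"]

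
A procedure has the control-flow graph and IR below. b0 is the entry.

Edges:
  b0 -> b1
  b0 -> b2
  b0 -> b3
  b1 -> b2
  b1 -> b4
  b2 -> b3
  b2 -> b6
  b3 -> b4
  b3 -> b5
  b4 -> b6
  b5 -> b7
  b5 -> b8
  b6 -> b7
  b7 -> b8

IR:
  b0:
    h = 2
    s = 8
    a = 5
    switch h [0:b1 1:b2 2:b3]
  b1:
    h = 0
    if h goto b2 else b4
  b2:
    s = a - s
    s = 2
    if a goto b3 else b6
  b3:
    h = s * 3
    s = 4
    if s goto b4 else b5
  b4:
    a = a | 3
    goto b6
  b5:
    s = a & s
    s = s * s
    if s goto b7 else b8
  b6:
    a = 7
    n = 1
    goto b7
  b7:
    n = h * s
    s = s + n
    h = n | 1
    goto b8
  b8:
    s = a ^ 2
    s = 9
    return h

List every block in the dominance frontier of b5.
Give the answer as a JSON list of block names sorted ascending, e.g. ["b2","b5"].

Answer: ["b7", "b8"]

Working:
idom tree: b1←b0 b2←b0 b3←b0 b4←b0 b5←b3 b6←b0 b7←b0 b8←b0
Dom at joins:
  b2: preds {b0,b1}: {b0} ∩ {b0,b1} = {b0}; idom=b0
  b3: preds {b0,b2}: {b0} ∩ {b0,b2} = {b0}; idom=b0
  b4: preds {b1,b3}: {b0,b1} ∩ {b0,b3} = {b0}; idom=b0
  b6: preds {b2,b4}: {b0,b2} ∩ {b0,b4} = {b0}; idom=b0
  b7: preds {b5,b6}: {b0,b3,b5} ∩ {b0,b6} = {b0}; idom=b0
  b8: preds {b5,b7}: {b0,b3,b5} ∩ {b0,b7} = {b0}; idom=b0

Frontier:
  join b2 pred b0: · stop@b0
  join b2 pred b1: b1 stop@b0
  join b3 pred b0: · stop@b0
  join b3 pred b2: b2 stop@b0
  join b4 pred b1: b1 stop@b0
  join b4 pred b3: b3 stop@b0
  join b6 pred b2: b2 stop@b0
  join b6 pred b4: b4 stop@b0
  join b7 pred b5: b5→b3 stop@b0
  join b7 pred b6: b6 stop@b0
  join b8 pred b5: b5→b3 stop@b0
  join b8 pred b7: b7 stop@b0
  b0: DF=∅
  b1: DF={b2,b4}
  b2: DF={b3,b6}
  b3: DF={b4,b7,b8}
  b4: DF={b6}
  b5: DF={b7,b8}
  b6: DF={b7}
  b7: DF={b8}
  b8: DF=∅

DF(b5) = ["b7", "b8"]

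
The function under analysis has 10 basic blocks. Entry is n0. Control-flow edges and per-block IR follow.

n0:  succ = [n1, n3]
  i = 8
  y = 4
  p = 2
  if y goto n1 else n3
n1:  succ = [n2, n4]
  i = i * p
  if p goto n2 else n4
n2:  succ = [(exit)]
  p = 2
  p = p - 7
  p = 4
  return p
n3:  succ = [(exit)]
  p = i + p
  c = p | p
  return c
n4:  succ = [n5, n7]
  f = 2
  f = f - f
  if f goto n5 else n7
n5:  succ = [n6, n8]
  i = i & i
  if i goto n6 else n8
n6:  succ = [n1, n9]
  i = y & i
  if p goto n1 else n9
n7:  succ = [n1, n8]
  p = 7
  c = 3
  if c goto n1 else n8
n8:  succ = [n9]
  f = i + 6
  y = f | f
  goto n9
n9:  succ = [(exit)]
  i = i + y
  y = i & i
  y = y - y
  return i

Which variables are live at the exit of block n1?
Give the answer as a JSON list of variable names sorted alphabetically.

Block summaries:
  n0 def {i,p,y} use ∅
  n1 def {i} use {i,p}
  n2 def {p} use ∅
  n3 def {c,p} use {i,p}
  n4 def {f} use ∅
  n5 def {i} use {i}
  n6 def {i} use {i,p,y}
  n7 def {c,p} use ∅
  n8 def {f,y} use {i}
  n9 def {i,y} use {i,y}

Live sets:
  n0: in=∅ out={i,p,y}
  n1: in={i,p,y} out={i,p,y}
  n2: in=∅ out=∅
  n3: in={i,p} out=∅
  n4: in={i,p,y} out={i,p,y}
  n5: in={i,p,y} out={i,p,y}
  n6: in={i,p,y} out={i,p,y}
  n7: in={i,y} out={i,p,y}
  n8: in={i} out={i,y}
  n9: in={i,y} out=∅

live-out(n1) = ["i", "p", "y"]

Answer: ["i", "p", "y"]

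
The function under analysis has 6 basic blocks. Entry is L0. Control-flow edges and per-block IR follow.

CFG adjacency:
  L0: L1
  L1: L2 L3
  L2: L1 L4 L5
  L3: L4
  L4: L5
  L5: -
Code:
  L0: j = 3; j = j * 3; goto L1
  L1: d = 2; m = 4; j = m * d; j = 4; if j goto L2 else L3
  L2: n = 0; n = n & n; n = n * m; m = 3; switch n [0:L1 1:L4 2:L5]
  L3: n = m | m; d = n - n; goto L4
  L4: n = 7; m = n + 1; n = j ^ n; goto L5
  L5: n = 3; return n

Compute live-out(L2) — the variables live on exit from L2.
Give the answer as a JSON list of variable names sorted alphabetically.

Answer: ["j"]

Analysis:
def/use:
  L0 def {j} use ∅
  L1 def {d,j,m} use ∅
  L2 def {m,n} use {m}
  L3 def {d,n} use {m}
  L4 def {m,n} use {j}
  L5 def {n} use ∅

Backward fixpoint:
  L0: in=∅ out=∅
  L1: in=∅ out={j,m}
  L2: in={j,m} out={j}
  L3: in={j,m} out={j}
  L4: in={j} out=∅
  L5: in=∅ out=∅

live-out(L2) = ["j"]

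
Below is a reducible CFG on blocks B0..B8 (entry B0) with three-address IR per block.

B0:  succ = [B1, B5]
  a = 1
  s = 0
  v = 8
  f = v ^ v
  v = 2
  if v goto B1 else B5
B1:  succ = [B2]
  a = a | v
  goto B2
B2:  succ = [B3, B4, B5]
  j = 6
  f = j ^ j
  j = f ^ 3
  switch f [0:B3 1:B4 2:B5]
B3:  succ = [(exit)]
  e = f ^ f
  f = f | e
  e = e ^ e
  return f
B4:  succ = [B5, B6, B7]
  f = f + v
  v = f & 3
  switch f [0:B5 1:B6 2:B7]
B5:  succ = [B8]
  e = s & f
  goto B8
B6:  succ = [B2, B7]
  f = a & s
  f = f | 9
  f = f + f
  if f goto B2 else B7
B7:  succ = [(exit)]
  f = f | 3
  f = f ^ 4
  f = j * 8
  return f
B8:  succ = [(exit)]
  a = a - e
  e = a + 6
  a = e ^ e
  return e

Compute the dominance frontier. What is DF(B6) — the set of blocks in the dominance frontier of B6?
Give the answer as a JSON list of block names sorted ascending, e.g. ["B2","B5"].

Answer: ["B2", "B7"]

Derivation:
idom tree: B1←B0 B2←B1 B3←B2 B4←B2 B5←B0 B6←B4 B7←B4 B8←B5
Dom∩ at merges:
  B2: preds {B1,B6}: {B0,B1} ∩ {B0,B1,B2,B4,B6} = {B0,B1}; idom=B1
  B5: preds {B0,B2,B4}: {B0} ∩ {B0,B1,B2} ∩ {B0,B1,B2,B4} = {B0}; idom=B0
  B7: preds {B4,B6}: {B0,B1,B2,B4} ∩ {B0,B1,B2,B4,B6} = {B0,B1,B2,B4}; idom=B4

DF derivation:
  join B2 pred B1: · stop@B1
  join B2 pred B6: B6→B4→B2 stop@B1
  join B5 pred B0: · stop@B0
  join B5 pred B2: B2→B1 stop@B0
  join B5 pred B4: B4→B2→B1 stop@B0
  join B7 pred B4: · stop@B4
  join B7 pred B6: B6 stop@B4
  B0: DF=∅
  B1: DF={B5}
  B2: DF={B2,B5}
  B3: DF=∅
  B4: DF={B2,B5}
  B5: DF=∅
  B6: DF={B2,B7}
  B7: DF=∅
  B8: DF=∅

DF(B6) = ["B2", "B7"]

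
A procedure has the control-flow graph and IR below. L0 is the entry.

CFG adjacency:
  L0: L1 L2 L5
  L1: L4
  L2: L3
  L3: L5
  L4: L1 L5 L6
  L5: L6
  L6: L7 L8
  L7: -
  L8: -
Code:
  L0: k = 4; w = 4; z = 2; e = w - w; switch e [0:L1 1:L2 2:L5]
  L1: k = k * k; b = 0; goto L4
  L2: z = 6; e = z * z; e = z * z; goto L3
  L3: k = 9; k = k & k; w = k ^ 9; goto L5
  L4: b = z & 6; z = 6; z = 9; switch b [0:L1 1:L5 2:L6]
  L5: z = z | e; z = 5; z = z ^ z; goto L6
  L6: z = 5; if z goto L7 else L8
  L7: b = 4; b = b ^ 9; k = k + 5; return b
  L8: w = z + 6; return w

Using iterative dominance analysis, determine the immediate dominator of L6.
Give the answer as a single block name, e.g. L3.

idom tree: L1←L0 L2←L0 L3←L2 L4←L1 L5←L0 L6←L0 L7←L6 L8←L6
Dom at joins:
  L1: preds {L0,L4}: {L0} ∩ {L0,L1,L4} = {L0}; idom=L0
  L5: preds {L0,L3,L4}: {L0} ∩ {L0,L2,L3} ∩ {L0,L1,L4} = {L0}; idom=L0
  L6: preds {L4,L5}: {L0,L1,L4} ∩ {L0,L5} = {L0}; idom=L0

idom(L6) = L0

Answer: L0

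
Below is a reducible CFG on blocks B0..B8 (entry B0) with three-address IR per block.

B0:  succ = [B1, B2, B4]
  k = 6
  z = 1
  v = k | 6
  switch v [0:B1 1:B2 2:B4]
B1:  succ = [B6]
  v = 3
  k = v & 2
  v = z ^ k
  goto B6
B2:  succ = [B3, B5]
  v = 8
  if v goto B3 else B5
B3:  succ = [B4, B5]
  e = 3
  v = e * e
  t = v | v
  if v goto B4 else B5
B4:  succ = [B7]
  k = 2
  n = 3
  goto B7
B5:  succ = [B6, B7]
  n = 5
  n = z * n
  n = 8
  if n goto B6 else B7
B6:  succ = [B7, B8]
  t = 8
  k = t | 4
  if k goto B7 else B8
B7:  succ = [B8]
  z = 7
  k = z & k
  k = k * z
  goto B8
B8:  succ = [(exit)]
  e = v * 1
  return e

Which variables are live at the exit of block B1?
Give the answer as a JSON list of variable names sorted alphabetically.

Answer: ["v"]

Working:
Block summaries:
  B0 def {k,v,z} use ∅
  B1 def {k,v} use {z}
  B2 def {v} use ∅
  B3 def {e,t,v} use ∅
  B4 def {k,n} use ∅
  B5 def {n} use {z}
  B6 def {k,t} use ∅
  B7 def {k,z} use {k}
  B8 def {e} use {v}

Live sets:
  B0 li=∅ lo={k,v,z}
  B1 li={z} lo={v}
  B2 li={k,z} lo={k,v,z}
  B3 li={k,z} lo={k,v,z}
  B4 li={v} lo={k,v}
  B5 li={k,v,z} lo={k,v}
  B6 li={v} lo={k,v}
  B7 li={k,v} lo={v}
  B8 li={v} lo=∅

live-out(B1) = ["v"]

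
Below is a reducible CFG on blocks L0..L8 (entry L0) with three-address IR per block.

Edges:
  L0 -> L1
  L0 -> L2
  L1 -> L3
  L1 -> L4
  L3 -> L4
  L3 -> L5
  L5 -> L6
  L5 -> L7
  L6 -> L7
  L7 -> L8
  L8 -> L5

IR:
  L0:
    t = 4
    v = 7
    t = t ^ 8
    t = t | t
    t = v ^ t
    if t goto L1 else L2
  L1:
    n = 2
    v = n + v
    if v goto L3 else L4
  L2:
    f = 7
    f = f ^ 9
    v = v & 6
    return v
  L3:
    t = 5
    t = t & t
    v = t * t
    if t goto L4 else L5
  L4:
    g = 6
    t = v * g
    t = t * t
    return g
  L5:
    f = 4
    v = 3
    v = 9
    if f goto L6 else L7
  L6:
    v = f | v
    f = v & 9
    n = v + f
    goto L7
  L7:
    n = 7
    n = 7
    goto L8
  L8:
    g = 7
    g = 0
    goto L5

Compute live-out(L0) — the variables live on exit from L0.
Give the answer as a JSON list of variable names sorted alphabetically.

Answer: ["v"]

Working:
def/use:
  L0: def={t,v} ue=∅
  L1: def={n,v} ue={v}
  L2: def={f,v} ue={v}
  L3: def={t,v} ue=∅
  L4: def={g,t} ue={v}
  L5: def={f,v} ue=∅
  L6: def={f,n,v} ue={f,v}
  L7: def={n} ue=∅
  L8: def={g} ue=∅

Live sets:
  live L0: ∅→{v}
  live L1: {v}→{v}
  live L2: {v}→∅
  live L3: ∅→{v}
  live L4: {v}→∅
  live L5: ∅→{f,v}
  live L6: {f,v}→∅
  live L7: ∅→∅
  live L8: ∅→∅

live-out(L0) = ["v"]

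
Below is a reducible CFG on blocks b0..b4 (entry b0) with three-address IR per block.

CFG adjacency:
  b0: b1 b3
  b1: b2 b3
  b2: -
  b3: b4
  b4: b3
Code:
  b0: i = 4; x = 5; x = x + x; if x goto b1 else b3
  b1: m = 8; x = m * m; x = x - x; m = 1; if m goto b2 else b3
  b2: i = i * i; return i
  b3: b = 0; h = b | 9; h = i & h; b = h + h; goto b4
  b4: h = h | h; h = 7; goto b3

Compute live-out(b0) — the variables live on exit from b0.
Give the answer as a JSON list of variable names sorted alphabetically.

Per-block:
  b0: {i,x} / ∅
  b1: {m,x} / ∅
  b2: {i} / {i}
  b3: {b,h} / {i}
  b4: {h} / {h}

Backward fixpoint:
  live b0: ∅→{i}
  live b1: {i}→{i}
  live b2: {i}→∅
  live b3: {i}→{h,i}
  live b4: {h,i}→{i}

live-out(b0) = ["i"]

Answer: ["i"]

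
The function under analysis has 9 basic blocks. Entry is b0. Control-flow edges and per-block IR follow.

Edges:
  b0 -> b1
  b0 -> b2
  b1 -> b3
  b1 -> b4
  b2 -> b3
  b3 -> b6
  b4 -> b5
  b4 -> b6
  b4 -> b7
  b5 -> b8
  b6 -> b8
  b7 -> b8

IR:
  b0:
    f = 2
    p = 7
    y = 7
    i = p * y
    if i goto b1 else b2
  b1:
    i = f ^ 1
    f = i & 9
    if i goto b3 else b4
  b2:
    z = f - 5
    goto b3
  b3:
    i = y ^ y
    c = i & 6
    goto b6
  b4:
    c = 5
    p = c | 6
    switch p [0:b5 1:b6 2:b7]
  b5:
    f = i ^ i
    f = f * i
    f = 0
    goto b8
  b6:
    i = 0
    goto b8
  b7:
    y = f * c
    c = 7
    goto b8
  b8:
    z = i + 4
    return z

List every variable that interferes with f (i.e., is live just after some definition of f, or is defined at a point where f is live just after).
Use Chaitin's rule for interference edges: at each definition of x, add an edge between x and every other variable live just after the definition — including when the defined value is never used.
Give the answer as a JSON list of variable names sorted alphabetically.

Block summaries:
  b0: def={f,i,p,y} ue=∅
  b1: def={f,i} ue={f}
  b2: def={z} ue={f}
  b3: def={c,i} ue={y}
  b4: def={c,p} ue=∅
  b5: def={f} ue={i}
  b6: def={i} ue=∅
  b7: def={c,y} ue={c,f}
  b8: def={z} ue={i}

Live sets:
  live b0: ∅→{f,y}
  live b1: {f,y}→{f,i,y}
  live b2: {f,y}→{y}
  live b3: {y}→∅
  live b4: {f,i}→{c,f,i}
  live b5: {i}→{i}
  live b6: ∅→{i}
  live b7: {c,f,i}→{i}
  live b8: {i}→∅

Conflict graph:
  c↔{f,i,p}
  f↔{c,i,p,y}
  i↔{c,f,p,y}
  p↔{c,f,i,y}
  y↔{f,i,p,z}
  z↔{y}

N(f) = ["c", "i", "p", "y"]

Answer: ["c", "i", "p", "y"]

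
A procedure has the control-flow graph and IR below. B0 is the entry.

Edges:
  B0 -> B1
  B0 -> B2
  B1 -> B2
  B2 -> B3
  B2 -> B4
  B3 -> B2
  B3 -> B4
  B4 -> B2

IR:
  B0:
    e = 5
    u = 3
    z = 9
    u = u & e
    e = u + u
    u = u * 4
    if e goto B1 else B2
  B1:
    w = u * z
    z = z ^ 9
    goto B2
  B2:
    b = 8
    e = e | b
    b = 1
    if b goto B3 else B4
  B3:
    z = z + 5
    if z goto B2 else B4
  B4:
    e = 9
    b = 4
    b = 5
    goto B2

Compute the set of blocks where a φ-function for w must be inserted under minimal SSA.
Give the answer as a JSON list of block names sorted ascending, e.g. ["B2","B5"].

idom tree: B1←B0 B2←B0 B3←B2 B4←B2
Dom at joins:
  B2: preds {B0,B1,B3,B4}: {B0} ∩ {B0,B1} ∩ {B0,B2,B3} ∩ {B0,B2,B4} = {B0}; idom=B0
  B4: preds {B2,B3}: {B0,B2} ∩ {B0,B2,B3} = {B0,B2}; idom=B2

Frontier:
  join B2 pred B0: · stop@B0
  join B2 pred B1: B1 stop@B0
  join B2 pred B3: B3→B2 stop@B0
  join B2 pred B4: B4→B2 stop@B0
  join B4 pred B2: · stop@B2
  join B4 pred B3: B3 stop@B2
  DF(B0)=∅
  DF(B1)={B2}
  DF(B2)={B2}
  DF(B3)={B2,B4}
  DF(B4)={B2}

φ for w: defs {B1}
  DF⁺ = {B2}

Answer: ["B2"]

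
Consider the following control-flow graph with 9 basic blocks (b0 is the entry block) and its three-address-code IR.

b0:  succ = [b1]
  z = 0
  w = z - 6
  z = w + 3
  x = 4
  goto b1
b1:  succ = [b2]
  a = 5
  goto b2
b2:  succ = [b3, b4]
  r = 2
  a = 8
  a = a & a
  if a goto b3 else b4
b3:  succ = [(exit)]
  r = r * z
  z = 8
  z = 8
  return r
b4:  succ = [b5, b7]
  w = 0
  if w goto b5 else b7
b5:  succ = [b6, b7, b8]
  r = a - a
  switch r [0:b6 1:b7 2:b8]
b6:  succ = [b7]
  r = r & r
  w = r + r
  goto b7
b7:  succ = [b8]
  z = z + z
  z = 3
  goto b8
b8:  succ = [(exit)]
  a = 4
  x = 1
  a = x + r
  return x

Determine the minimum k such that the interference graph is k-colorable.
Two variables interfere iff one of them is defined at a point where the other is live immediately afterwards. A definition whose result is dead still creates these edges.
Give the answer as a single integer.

Block summaries:
  b0: {w,x,z} / ∅
  b1: {a} / ∅
  b2: {a,r} / ∅
  b3: {r,z} / {r,z}
  b4: {w} / ∅
  b5: {r} / {a}
  b6: {r,w} / {r}
  b7: {z} / {z}
  b8: {a,x} / {r}

Live sets:
  live b0: ∅→{z}
  live b1: {z}→{z}
  live b2: {z}→{a,r,z}
  live b3: {r,z}→∅
  live b4: {a,r,z}→{a,r,z}
  live b5: {a,z}→{r,z}
  live b6: {r,z}→{r,z}
  live b7: {r,z}→{r}
  live b8: {r}→∅

Interference:
  a: {r,w,x,z}
  r: {a,w,x,z}
  w: {a,r,z}
  x: {a,r,z}
  z: {a,r,w,x}

Registers:
  lower bound: {a,r,w,z} mutually conflict ⇒ χ ≥ 4
  4-colouring: R0={a}  R1={r}  R2={z}  R3={w,x}
  χ = 4

Answer: 4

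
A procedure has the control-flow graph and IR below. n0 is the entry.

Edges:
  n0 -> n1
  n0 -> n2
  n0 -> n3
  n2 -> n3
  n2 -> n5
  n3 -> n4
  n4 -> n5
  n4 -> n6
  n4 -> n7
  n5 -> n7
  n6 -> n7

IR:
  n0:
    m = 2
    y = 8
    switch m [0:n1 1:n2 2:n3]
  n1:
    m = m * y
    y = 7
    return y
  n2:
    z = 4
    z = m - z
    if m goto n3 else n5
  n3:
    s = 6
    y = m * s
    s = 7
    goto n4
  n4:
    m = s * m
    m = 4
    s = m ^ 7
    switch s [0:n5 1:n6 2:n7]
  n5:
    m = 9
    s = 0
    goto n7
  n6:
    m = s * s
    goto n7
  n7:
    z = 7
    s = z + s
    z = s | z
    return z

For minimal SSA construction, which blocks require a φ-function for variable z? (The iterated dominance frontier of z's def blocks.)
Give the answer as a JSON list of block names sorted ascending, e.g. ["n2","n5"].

Answer: ["n3", "n5", "n7"]

Derivation:
idom tree: n1←n0 n2←n0 n3←n0 n4←n3 n5←n0 n6←n4 n7←n0
Dom at joins:
  n3: preds {n0,n2}: {n0} ∩ {n0,n2} = {n0}; idom=n0
  n5: preds {n2,n4}: {n0,n2} ∩ {n0,n3,n4} = {n0}; idom=n0
  n7: preds {n4,n5,n6}: {n0,n3,n4} ∩ {n0,n5} ∩ {n0,n3,n4,n6} = {n0}; idom=n0

Frontier:
  join n3 pred n0: · stop@n0
  join n3 pred n2: n2 stop@n0
  join n5 pred n2: n2 stop@n0
  join n5 pred n4: n4→n3 stop@n0
  join n7 pred n4: n4→n3 stop@n0
  join n7 pred n5: n5 stop@n0
  join n7 pred n6: n6→n4→n3 stop@n0
  n0: DF=∅
  n1: DF=∅
  n2: DF={n3,n5}
  n3: DF={n5,n7}
  n4: DF={n5,n7}
  n5: DF={n7}
  n6: DF={n7}
  n7: DF=∅

φ for z: defs {n2,n7}
  DF⁺ = {n3,n5,n7}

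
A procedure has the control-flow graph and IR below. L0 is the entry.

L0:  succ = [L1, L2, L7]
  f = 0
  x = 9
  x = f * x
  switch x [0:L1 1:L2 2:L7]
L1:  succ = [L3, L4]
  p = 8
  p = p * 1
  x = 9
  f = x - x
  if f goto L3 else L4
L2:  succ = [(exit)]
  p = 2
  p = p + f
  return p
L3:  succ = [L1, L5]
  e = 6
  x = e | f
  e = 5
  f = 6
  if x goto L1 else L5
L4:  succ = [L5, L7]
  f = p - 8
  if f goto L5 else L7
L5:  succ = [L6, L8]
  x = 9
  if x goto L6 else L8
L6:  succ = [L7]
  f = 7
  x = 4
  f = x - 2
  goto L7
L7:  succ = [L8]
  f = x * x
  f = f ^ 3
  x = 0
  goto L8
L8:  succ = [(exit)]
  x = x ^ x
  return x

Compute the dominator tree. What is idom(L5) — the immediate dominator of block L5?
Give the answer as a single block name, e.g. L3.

Answer: L1

Working:
idom tree: L1←L0 L2←L0 L3←L1 L4←L1 L5←L1 L6←L5 L7←L0 L8←L0
Dom at joins:
  L1: preds {L0,L3}: {L0} ∩ {L0,L1,L3} = {L0}; idom=L0
  L5: preds {L3,L4}: {L0,L1,L3} ∩ {L0,L1,L4} = {L0,L1}; idom=L1
  L7: preds {L0,L4,L6}: {L0} ∩ {L0,L1,L4} ∩ {L0,L1,L5,L6} = {L0}; idom=L0
  L8: preds {L5,L7}: {L0,L1,L5} ∩ {L0,L7} = {L0}; idom=L0

idom(L5) = L1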